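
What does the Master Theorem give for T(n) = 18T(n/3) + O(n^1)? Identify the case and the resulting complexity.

Master Theorem for T(n) = 18T(n/3) + O(n^1):

a = 18, b = 3, c = 1
log_b(a) = log_3(18) = 2.6309

Case 1: c = 1 < log_3(18) = 2.6309
T(n) = O(n^(log_3 18))

For T(n) = 18T(n/3) + O(n^1): log_3(18) = 2.6309. This is Case 1 of the Master Theorem (c < log_b(a), work dominated by leaves), giving O(n^(log_3 18)).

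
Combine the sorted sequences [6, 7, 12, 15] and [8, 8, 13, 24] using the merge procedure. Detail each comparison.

Merging process:

Compare 6 vs 8: take 6 from left. Merged: [6]
Compare 7 vs 8: take 7 from left. Merged: [6, 7]
Compare 12 vs 8: take 8 from right. Merged: [6, 7, 8]
Compare 12 vs 8: take 8 from right. Merged: [6, 7, 8, 8]
Compare 12 vs 13: take 12 from left. Merged: [6, 7, 8, 8, 12]
Compare 15 vs 13: take 13 from right. Merged: [6, 7, 8, 8, 12, 13]
Compare 15 vs 24: take 15 from left. Merged: [6, 7, 8, 8, 12, 13, 15]
Append remaining from right: [24]. Merged: [6, 7, 8, 8, 12, 13, 15, 24]

Final merged array: [6, 7, 8, 8, 12, 13, 15, 24]
Total comparisons: 7

The merged array is [6, 7, 8, 8, 12, 13, 15, 24], requiring 7 comparisons. The merge step runs in O(n) time where n is the total number of elements.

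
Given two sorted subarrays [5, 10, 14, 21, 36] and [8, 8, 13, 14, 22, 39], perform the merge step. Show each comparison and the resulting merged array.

Merging process:

Compare 5 vs 8: take 5 from left. Merged: [5]
Compare 10 vs 8: take 8 from right. Merged: [5, 8]
Compare 10 vs 8: take 8 from right. Merged: [5, 8, 8]
Compare 10 vs 13: take 10 from left. Merged: [5, 8, 8, 10]
Compare 14 vs 13: take 13 from right. Merged: [5, 8, 8, 10, 13]
Compare 14 vs 14: take 14 from left. Merged: [5, 8, 8, 10, 13, 14]
Compare 21 vs 14: take 14 from right. Merged: [5, 8, 8, 10, 13, 14, 14]
Compare 21 vs 22: take 21 from left. Merged: [5, 8, 8, 10, 13, 14, 14, 21]
Compare 36 vs 22: take 22 from right. Merged: [5, 8, 8, 10, 13, 14, 14, 21, 22]
Compare 36 vs 39: take 36 from left. Merged: [5, 8, 8, 10, 13, 14, 14, 21, 22, 36]
Append remaining from right: [39]. Merged: [5, 8, 8, 10, 13, 14, 14, 21, 22, 36, 39]

Final merged array: [5, 8, 8, 10, 13, 14, 14, 21, 22, 36, 39]
Total comparisons: 10

The merged array is [5, 8, 8, 10, 13, 14, 14, 21, 22, 36, 39], requiring 10 comparisons. The merge step runs in O(n) time where n is the total number of elements.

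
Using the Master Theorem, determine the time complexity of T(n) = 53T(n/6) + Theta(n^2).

Master Theorem for T(n) = 53T(n/6) + O(n^2):

a = 53, b = 6, c = 2
log_b(a) = log_6(53) = 2.2159

Case 1: c = 2 < log_6(53) = 2.2159
T(n) = O(n^(log_6 53))

For T(n) = 53T(n/6) + O(n^2): log_6(53) = 2.2159. This is Case 1 of the Master Theorem (c < log_b(a), work dominated by leaves), giving O(n^(log_6 53)).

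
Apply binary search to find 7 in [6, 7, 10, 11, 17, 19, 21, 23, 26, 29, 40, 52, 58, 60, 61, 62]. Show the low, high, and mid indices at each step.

Binary search for 7 in [6, 7, 10, 11, 17, 19, 21, 23, 26, 29, 40, 52, 58, 60, 61, 62]:

lo=0, hi=15, mid=7, arr[mid]=23 -> 23 > 7, search left half
lo=0, hi=6, mid=3, arr[mid]=11 -> 11 > 7, search left half
lo=0, hi=2, mid=1, arr[mid]=7 -> Found target at index 1!

Binary search finds 7 at index 1 after 3 comparisons. The search repeatedly halves the search space by comparing with the middle element.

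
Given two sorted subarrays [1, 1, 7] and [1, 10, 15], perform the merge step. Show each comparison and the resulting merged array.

Merging process:

Compare 1 vs 1: take 1 from left. Merged: [1]
Compare 1 vs 1: take 1 from left. Merged: [1, 1]
Compare 7 vs 1: take 1 from right. Merged: [1, 1, 1]
Compare 7 vs 10: take 7 from left. Merged: [1, 1, 1, 7]
Append remaining from right: [10, 15]. Merged: [1, 1, 1, 7, 10, 15]

Final merged array: [1, 1, 1, 7, 10, 15]
Total comparisons: 4

The merged array is [1, 1, 1, 7, 10, 15], requiring 4 comparisons. The merge step runs in O(n) time where n is the total number of elements.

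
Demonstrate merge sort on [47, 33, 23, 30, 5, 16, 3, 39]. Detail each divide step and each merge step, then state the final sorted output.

Merge sort trace:

Split: [47, 33, 23, 30, 5, 16, 3, 39] -> [47, 33, 23, 30] and [5, 16, 3, 39]
  Split: [47, 33, 23, 30] -> [47, 33] and [23, 30]
    Split: [47, 33] -> [47] and [33]
    Merge: [47] + [33] -> [33, 47]
    Split: [23, 30] -> [23] and [30]
    Merge: [23] + [30] -> [23, 30]
  Merge: [33, 47] + [23, 30] -> [23, 30, 33, 47]
  Split: [5, 16, 3, 39] -> [5, 16] and [3, 39]
    Split: [5, 16] -> [5] and [16]
    Merge: [5] + [16] -> [5, 16]
    Split: [3, 39] -> [3] and [39]
    Merge: [3] + [39] -> [3, 39]
  Merge: [5, 16] + [3, 39] -> [3, 5, 16, 39]
Merge: [23, 30, 33, 47] + [3, 5, 16, 39] -> [3, 5, 16, 23, 30, 33, 39, 47]

Final sorted array: [3, 5, 16, 23, 30, 33, 39, 47]

The merge sort proceeds by recursively splitting the array and merging sorted halves.
After all merges, the sorted array is [3, 5, 16, 23, 30, 33, 39, 47].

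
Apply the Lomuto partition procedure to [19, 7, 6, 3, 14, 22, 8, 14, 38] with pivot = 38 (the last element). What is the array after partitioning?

Lomuto partition with pivot = 38:

Initial array: [19, 7, 6, 3, 14, 22, 8, 14, 38]

arr[0]=19 <= 38: swap with position 0, array becomes [19, 7, 6, 3, 14, 22, 8, 14, 38]
arr[1]=7 <= 38: swap with position 1, array becomes [19, 7, 6, 3, 14, 22, 8, 14, 38]
arr[2]=6 <= 38: swap with position 2, array becomes [19, 7, 6, 3, 14, 22, 8, 14, 38]
arr[3]=3 <= 38: swap with position 3, array becomes [19, 7, 6, 3, 14, 22, 8, 14, 38]
arr[4]=14 <= 38: swap with position 4, array becomes [19, 7, 6, 3, 14, 22, 8, 14, 38]
arr[5]=22 <= 38: swap with position 5, array becomes [19, 7, 6, 3, 14, 22, 8, 14, 38]
arr[6]=8 <= 38: swap with position 6, array becomes [19, 7, 6, 3, 14, 22, 8, 14, 38]
arr[7]=14 <= 38: swap with position 7, array becomes [19, 7, 6, 3, 14, 22, 8, 14, 38]

Place pivot at position 8: [19, 7, 6, 3, 14, 22, 8, 14, 38]
Pivot position: 8

After partitioning with pivot 38, the array becomes [19, 7, 6, 3, 14, 22, 8, 14, 38]. The pivot is placed at index 8. All elements to the left of the pivot are <= 38, and all elements to the right are > 38.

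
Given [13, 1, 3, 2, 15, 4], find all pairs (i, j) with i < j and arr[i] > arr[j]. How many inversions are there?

Finding inversions in [13, 1, 3, 2, 15, 4]:

(0, 1): arr[0]=13 > arr[1]=1
(0, 2): arr[0]=13 > arr[2]=3
(0, 3): arr[0]=13 > arr[3]=2
(0, 5): arr[0]=13 > arr[5]=4
(2, 3): arr[2]=3 > arr[3]=2
(4, 5): arr[4]=15 > arr[5]=4

Total inversions: 6

The array has 6 inversion(s): (0,1), (0,2), (0,3), (0,5), (2,3), (4,5). Each pair (i,j) satisfies i < j and arr[i] > arr[j].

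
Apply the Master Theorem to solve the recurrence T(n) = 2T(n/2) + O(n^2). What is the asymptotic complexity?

Master Theorem for T(n) = 2T(n/2) + O(n^2):

a = 2, b = 2, c = 2
log_b(a) = log_2(2) = 1.0000

Case 3: c = 2 > log_2(2) = 1.0000
T(n) = O(n^2) = O(n^2)

For T(n) = 2T(n/2) + O(n^2): log_2(2) = 1.0000. This is Case 3 of the Master Theorem (c > log_b(a), work dominated by root), giving O(n^2).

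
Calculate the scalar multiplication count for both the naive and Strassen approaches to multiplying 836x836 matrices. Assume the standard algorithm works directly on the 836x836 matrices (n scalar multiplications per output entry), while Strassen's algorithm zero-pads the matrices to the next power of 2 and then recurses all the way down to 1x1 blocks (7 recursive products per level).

Matrix multiplication for 836x836 matrices:

Strassen's algorithm requires power-of-2 dimensions. Pad 836x836 to 1024x1024 (next power of 2).

Standard algorithm: 836^3 = 584277056 multiplications
Strassen's algorithm: 7^(log2(1024)) = 7^10 = 282475249 multiplications
Savings: 584277056 - 282475249 = 301801807 multiplications

Standard: 584277056 multiplications (836^3). Strassen: 282475249 multiplications (7^10, after padding to 1024x1024). Strassen reduces 8 recursive multiplications to 7 at each level.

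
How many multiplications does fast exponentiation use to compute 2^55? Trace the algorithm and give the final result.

Computing 2^55 by squaring (build up from 2^1; each line after the first costs one multiplication):

2^1 = 2
2^2 = (2^1)^2 = 2^2 = 4
2^3 = 2 * 2^2 = 2 * 4 = 8
2^6 = (2^3)^2 = 8^2 = 64
2^12 = (2^6)^2 = 64^2 = 4096
2^13 = 2 * 2^12 = 2 * 4096 = 8192
2^26 = (2^13)^2 = 8192^2 = 67108864
2^27 = 2 * 2^26 = 2 * 67108864 = 134217728
2^54 = (2^27)^2 = 134217728^2 = 18014398509481984
2^55 = 2 * 2^54 = 2 * 18014398509481984 = 36028797018963968

Result: 36028797018963968
Multiplications needed: 9 (9 lines after 2^1)

2^55 = 36028797018963968. Using exponentiation by squaring, this requires 9 multiplications. The key idea: if the exponent is even, square the half-power; if odd, multiply by the base once.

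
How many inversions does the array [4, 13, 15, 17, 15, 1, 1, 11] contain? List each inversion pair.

Finding inversions in [4, 13, 15, 17, 15, 1, 1, 11]:

(0, 5): arr[0]=4 > arr[5]=1
(0, 6): arr[0]=4 > arr[6]=1
(1, 5): arr[1]=13 > arr[5]=1
(1, 6): arr[1]=13 > arr[6]=1
(1, 7): arr[1]=13 > arr[7]=11
(2, 5): arr[2]=15 > arr[5]=1
(2, 6): arr[2]=15 > arr[6]=1
(2, 7): arr[2]=15 > arr[7]=11
(3, 4): arr[3]=17 > arr[4]=15
(3, 5): arr[3]=17 > arr[5]=1
(3, 6): arr[3]=17 > arr[6]=1
(3, 7): arr[3]=17 > arr[7]=11
(4, 5): arr[4]=15 > arr[5]=1
(4, 6): arr[4]=15 > arr[6]=1
(4, 7): arr[4]=15 > arr[7]=11

Total inversions: 15

The array has 15 inversion(s): (0,5), (0,6), (1,5), (1,6), (1,7), (2,5), (2,6), (2,7), (3,4), (3,5), (3,6), (3,7), (4,5), (4,6), (4,7). Each pair (i,j) satisfies i < j and arr[i] > arr[j].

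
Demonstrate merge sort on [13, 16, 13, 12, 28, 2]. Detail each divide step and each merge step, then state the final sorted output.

Merge sort trace:

Split: [13, 16, 13, 12, 28, 2] -> [13, 16, 13] and [12, 28, 2]
  Split: [13, 16, 13] -> [13] and [16, 13]
    Split: [16, 13] -> [16] and [13]
    Merge: [16] + [13] -> [13, 16]
  Merge: [13] + [13, 16] -> [13, 13, 16]
  Split: [12, 28, 2] -> [12] and [28, 2]
    Split: [28, 2] -> [28] and [2]
    Merge: [28] + [2] -> [2, 28]
  Merge: [12] + [2, 28] -> [2, 12, 28]
Merge: [13, 13, 16] + [2, 12, 28] -> [2, 12, 13, 13, 16, 28]

Final sorted array: [2, 12, 13, 13, 16, 28]

The merge sort proceeds by recursively splitting the array and merging sorted halves.
After all merges, the sorted array is [2, 12, 13, 13, 16, 28].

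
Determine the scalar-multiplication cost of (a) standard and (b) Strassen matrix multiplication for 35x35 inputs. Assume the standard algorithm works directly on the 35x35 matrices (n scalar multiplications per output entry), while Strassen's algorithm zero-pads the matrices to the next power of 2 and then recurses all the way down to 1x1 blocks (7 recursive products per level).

Matrix multiplication for 35x35 matrices:

Strassen's algorithm requires power-of-2 dimensions. Pad 35x35 to 64x64 (next power of 2).

Standard algorithm: 35^3 = 42875 multiplications
Strassen's algorithm: 7^(log2(64)) = 7^6 = 117649 multiplications
Difference: 42875 - 117649 = -74774 (Strassen uses MORE here due to padding overhead — for small or just-over-power-of-2 n, padding can outweigh the per-level savings)

Standard: 42875 multiplications (35^3). Strassen: 117649 multiplications (7^6, after padding to 64x64). Strassen reduces 8 recursive multiplications to 7 at each level.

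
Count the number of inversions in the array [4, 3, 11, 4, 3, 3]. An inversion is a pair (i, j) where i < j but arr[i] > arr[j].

Finding inversions in [4, 3, 11, 4, 3, 3]:

(0, 1): arr[0]=4 > arr[1]=3
(0, 4): arr[0]=4 > arr[4]=3
(0, 5): arr[0]=4 > arr[5]=3
(2, 3): arr[2]=11 > arr[3]=4
(2, 4): arr[2]=11 > arr[4]=3
(2, 5): arr[2]=11 > arr[5]=3
(3, 4): arr[3]=4 > arr[4]=3
(3, 5): arr[3]=4 > arr[5]=3

Total inversions: 8

The array has 8 inversion(s): (0,1), (0,4), (0,5), (2,3), (2,4), (2,5), (3,4), (3,5). Each pair (i,j) satisfies i < j and arr[i] > arr[j].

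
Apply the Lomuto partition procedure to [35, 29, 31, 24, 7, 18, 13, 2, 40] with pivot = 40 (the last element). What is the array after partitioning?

Lomuto partition with pivot = 40:

Initial array: [35, 29, 31, 24, 7, 18, 13, 2, 40]

arr[0]=35 <= 40: swap with position 0, array becomes [35, 29, 31, 24, 7, 18, 13, 2, 40]
arr[1]=29 <= 40: swap with position 1, array becomes [35, 29, 31, 24, 7, 18, 13, 2, 40]
arr[2]=31 <= 40: swap with position 2, array becomes [35, 29, 31, 24, 7, 18, 13, 2, 40]
arr[3]=24 <= 40: swap with position 3, array becomes [35, 29, 31, 24, 7, 18, 13, 2, 40]
arr[4]=7 <= 40: swap with position 4, array becomes [35, 29, 31, 24, 7, 18, 13, 2, 40]
arr[5]=18 <= 40: swap with position 5, array becomes [35, 29, 31, 24, 7, 18, 13, 2, 40]
arr[6]=13 <= 40: swap with position 6, array becomes [35, 29, 31, 24, 7, 18, 13, 2, 40]
arr[7]=2 <= 40: swap with position 7, array becomes [35, 29, 31, 24, 7, 18, 13, 2, 40]

Place pivot at position 8: [35, 29, 31, 24, 7, 18, 13, 2, 40]
Pivot position: 8

After partitioning with pivot 40, the array becomes [35, 29, 31, 24, 7, 18, 13, 2, 40]. The pivot is placed at index 8. All elements to the left of the pivot are <= 40, and all elements to the right are > 40.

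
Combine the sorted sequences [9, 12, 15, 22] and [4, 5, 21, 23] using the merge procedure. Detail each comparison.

Merging process:

Compare 9 vs 4: take 4 from right. Merged: [4]
Compare 9 vs 5: take 5 from right. Merged: [4, 5]
Compare 9 vs 21: take 9 from left. Merged: [4, 5, 9]
Compare 12 vs 21: take 12 from left. Merged: [4, 5, 9, 12]
Compare 15 vs 21: take 15 from left. Merged: [4, 5, 9, 12, 15]
Compare 22 vs 21: take 21 from right. Merged: [4, 5, 9, 12, 15, 21]
Compare 22 vs 23: take 22 from left. Merged: [4, 5, 9, 12, 15, 21, 22]
Append remaining from right: [23]. Merged: [4, 5, 9, 12, 15, 21, 22, 23]

Final merged array: [4, 5, 9, 12, 15, 21, 22, 23]
Total comparisons: 7

The merged array is [4, 5, 9, 12, 15, 21, 22, 23], requiring 7 comparisons. The merge step runs in O(n) time where n is the total number of elements.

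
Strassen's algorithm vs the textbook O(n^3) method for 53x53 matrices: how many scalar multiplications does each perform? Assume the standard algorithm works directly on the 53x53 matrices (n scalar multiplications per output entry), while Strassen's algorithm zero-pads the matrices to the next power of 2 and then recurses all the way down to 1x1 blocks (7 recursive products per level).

Matrix multiplication for 53x53 matrices:

Strassen's algorithm requires power-of-2 dimensions. Pad 53x53 to 64x64 (next power of 2).

Standard algorithm: 53^3 = 148877 multiplications
Strassen's algorithm: 7^(log2(64)) = 7^6 = 117649 multiplications
Savings: 148877 - 117649 = 31228 multiplications

Standard: 148877 multiplications (53^3). Strassen: 117649 multiplications (7^6, after padding to 64x64). Strassen reduces 8 recursive multiplications to 7 at each level.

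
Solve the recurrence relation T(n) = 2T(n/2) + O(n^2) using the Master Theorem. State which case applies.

Master Theorem for T(n) = 2T(n/2) + O(n^2):

a = 2, b = 2, c = 2
log_b(a) = log_2(2) = 1.0000

Case 3: c = 2 > log_2(2) = 1.0000
T(n) = O(n^2) = O(n^2)

For T(n) = 2T(n/2) + O(n^2): log_2(2) = 1.0000. This is Case 3 of the Master Theorem (c > log_b(a), work dominated by root), giving O(n^2).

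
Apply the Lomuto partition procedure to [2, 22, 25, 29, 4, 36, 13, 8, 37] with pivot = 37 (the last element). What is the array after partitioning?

Lomuto partition with pivot = 37:

Initial array: [2, 22, 25, 29, 4, 36, 13, 8, 37]

arr[0]=2 <= 37: swap with position 0, array becomes [2, 22, 25, 29, 4, 36, 13, 8, 37]
arr[1]=22 <= 37: swap with position 1, array becomes [2, 22, 25, 29, 4, 36, 13, 8, 37]
arr[2]=25 <= 37: swap with position 2, array becomes [2, 22, 25, 29, 4, 36, 13, 8, 37]
arr[3]=29 <= 37: swap with position 3, array becomes [2, 22, 25, 29, 4, 36, 13, 8, 37]
arr[4]=4 <= 37: swap with position 4, array becomes [2, 22, 25, 29, 4, 36, 13, 8, 37]
arr[5]=36 <= 37: swap with position 5, array becomes [2, 22, 25, 29, 4, 36, 13, 8, 37]
arr[6]=13 <= 37: swap with position 6, array becomes [2, 22, 25, 29, 4, 36, 13, 8, 37]
arr[7]=8 <= 37: swap with position 7, array becomes [2, 22, 25, 29, 4, 36, 13, 8, 37]

Place pivot at position 8: [2, 22, 25, 29, 4, 36, 13, 8, 37]
Pivot position: 8

After partitioning with pivot 37, the array becomes [2, 22, 25, 29, 4, 36, 13, 8, 37]. The pivot is placed at index 8. All elements to the left of the pivot are <= 37, and all elements to the right are > 37.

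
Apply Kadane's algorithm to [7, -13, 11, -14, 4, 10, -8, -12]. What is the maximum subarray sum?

Using Kadane's algorithm on [7, -13, 11, -14, 4, 10, -8, -12]:

Scanning through the array:
Position 1 (value -13): max_ending_here = -6, max_so_far = 7
Position 2 (value 11): max_ending_here = 11, max_so_far = 11
Position 3 (value -14): max_ending_here = -3, max_so_far = 11
Position 4 (value 4): max_ending_here = 4, max_so_far = 11
Position 5 (value 10): max_ending_here = 14, max_so_far = 14
Position 6 (value -8): max_ending_here = 6, max_so_far = 14
Position 7 (value -12): max_ending_here = -6, max_so_far = 14

Maximum subarray: [4, 10]
Maximum sum: 14

The maximum subarray is [4, 10] with sum 14. This subarray runs from index 4 to index 5.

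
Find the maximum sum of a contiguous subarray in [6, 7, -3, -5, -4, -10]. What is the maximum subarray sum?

Using Kadane's algorithm on [6, 7, -3, -5, -4, -10]:

Scanning through the array:
Position 1 (value 7): max_ending_here = 13, max_so_far = 13
Position 2 (value -3): max_ending_here = 10, max_so_far = 13
Position 3 (value -5): max_ending_here = 5, max_so_far = 13
Position 4 (value -4): max_ending_here = 1, max_so_far = 13
Position 5 (value -10): max_ending_here = -9, max_so_far = 13

Maximum subarray: [6, 7]
Maximum sum: 13

The maximum subarray is [6, 7] with sum 13. This subarray runs from index 0 to index 1.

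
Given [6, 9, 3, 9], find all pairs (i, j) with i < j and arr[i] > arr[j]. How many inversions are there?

Finding inversions in [6, 9, 3, 9]:

(0, 2): arr[0]=6 > arr[2]=3
(1, 2): arr[1]=9 > arr[2]=3

Total inversions: 2

The array has 2 inversion(s): (0,2), (1,2). Each pair (i,j) satisfies i < j and arr[i] > arr[j].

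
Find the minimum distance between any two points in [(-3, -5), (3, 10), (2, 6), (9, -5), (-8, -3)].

Computing all pairwise distances among 5 points:

d((-3, -5), (3, 10)) = 16.1555
d((-3, -5), (2, 6)) = 12.083
d((-3, -5), (9, -5)) = 12.0
d((-3, -5), (-8, -3)) = 5.3852
d((3, 10), (2, 6)) = 4.1231 <-- minimum
d((3, 10), (9, -5)) = 16.1555
d((3, 10), (-8, -3)) = 17.0294
d((2, 6), (9, -5)) = 13.0384
d((2, 6), (-8, -3)) = 13.4536
d((9, -5), (-8, -3)) = 17.1172

Closest pair: (3, 10) and (2, 6) with distance 4.1231

The closest pair is (3, 10) and (2, 6) with Euclidean distance 4.1231. For 5 points, brute-force pairwise comparison is shown above. For large n, the divide-and-conquer algorithm (sort by x, recurse on halves, check the dividing strip) achieves O(n log n).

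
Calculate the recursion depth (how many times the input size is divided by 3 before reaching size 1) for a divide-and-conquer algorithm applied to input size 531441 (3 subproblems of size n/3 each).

For divide and conquer with division factor 3:

Problem sizes at each level:
Level 0: 531441
Level 1: 177147
Level 2: 59049
Level 3: 19683
Level 4: 6561
Level 5: 2187
Level 6: 729
Level 7: 243
Level 8: 81
Level 9: 27
Level 10: 9
Level 11: 3
Level 12: 1

The root is level 0 and the size-1 base case is level 12 (the tree spans levels 0 through 12, i.e. 13 levels counting the root), so the depth is the number of divisions: log_3(531441) = 12

The recursion tree depth is log_3(531441) = 12. At each level, the problem size is divided by 3, so it takes 12 divisions to reduce to a base case of size 1. The algorithm makes 3 recursive calls at each level.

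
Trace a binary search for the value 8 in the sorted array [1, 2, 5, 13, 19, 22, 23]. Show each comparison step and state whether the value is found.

Binary search for 8 in [1, 2, 5, 13, 19, 22, 23]:

lo=0, hi=6, mid=3, arr[mid]=13 -> 13 > 8, search left half
lo=0, hi=2, mid=1, arr[mid]=2 -> 2 < 8, search right half
lo=2, hi=2, mid=2, arr[mid]=5 -> 5 < 8, search right half
lo=3 > hi=2, target 8 not found

Binary search determines that 8 is not in the array after 3 comparisons. The search space was exhausted without finding the target.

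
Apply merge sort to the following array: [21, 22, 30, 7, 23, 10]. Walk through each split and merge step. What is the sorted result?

Merge sort trace:

Split: [21, 22, 30, 7, 23, 10] -> [21, 22, 30] and [7, 23, 10]
  Split: [21, 22, 30] -> [21] and [22, 30]
    Split: [22, 30] -> [22] and [30]
    Merge: [22] + [30] -> [22, 30]
  Merge: [21] + [22, 30] -> [21, 22, 30]
  Split: [7, 23, 10] -> [7] and [23, 10]
    Split: [23, 10] -> [23] and [10]
    Merge: [23] + [10] -> [10, 23]
  Merge: [7] + [10, 23] -> [7, 10, 23]
Merge: [21, 22, 30] + [7, 10, 23] -> [7, 10, 21, 22, 23, 30]

Final sorted array: [7, 10, 21, 22, 23, 30]

The merge sort proceeds by recursively splitting the array and merging sorted halves.
After all merges, the sorted array is [7, 10, 21, 22, 23, 30].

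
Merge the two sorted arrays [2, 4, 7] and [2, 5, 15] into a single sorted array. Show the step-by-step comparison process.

Merging process:

Compare 2 vs 2: take 2 from left. Merged: [2]
Compare 4 vs 2: take 2 from right. Merged: [2, 2]
Compare 4 vs 5: take 4 from left. Merged: [2, 2, 4]
Compare 7 vs 5: take 5 from right. Merged: [2, 2, 4, 5]
Compare 7 vs 15: take 7 from left. Merged: [2, 2, 4, 5, 7]
Append remaining from right: [15]. Merged: [2, 2, 4, 5, 7, 15]

Final merged array: [2, 2, 4, 5, 7, 15]
Total comparisons: 5

The merged array is [2, 2, 4, 5, 7, 15], requiring 5 comparisons. The merge step runs in O(n) time where n is the total number of elements.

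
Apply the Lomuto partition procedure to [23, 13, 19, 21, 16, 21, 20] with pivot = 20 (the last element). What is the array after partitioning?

Lomuto partition with pivot = 20:

Initial array: [23, 13, 19, 21, 16, 21, 20]

arr[0]=23 > 20: no swap
arr[1]=13 <= 20: swap with position 0, array becomes [13, 23, 19, 21, 16, 21, 20]
arr[2]=19 <= 20: swap with position 1, array becomes [13, 19, 23, 21, 16, 21, 20]
arr[3]=21 > 20: no swap
arr[4]=16 <= 20: swap with position 2, array becomes [13, 19, 16, 21, 23, 21, 20]
arr[5]=21 > 20: no swap

Place pivot at position 3: [13, 19, 16, 20, 23, 21, 21]
Pivot position: 3

After partitioning with pivot 20, the array becomes [13, 19, 16, 20, 23, 21, 21]. The pivot is placed at index 3. All elements to the left of the pivot are <= 20, and all elements to the right are > 20.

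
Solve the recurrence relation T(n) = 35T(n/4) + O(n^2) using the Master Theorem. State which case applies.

Master Theorem for T(n) = 35T(n/4) + O(n^2):

a = 35, b = 4, c = 2
log_b(a) = log_4(35) = 2.5646

Case 1: c = 2 < log_4(35) = 2.5646
T(n) = O(n^(log_4 35))

For T(n) = 35T(n/4) + O(n^2): log_4(35) = 2.5646. This is Case 1 of the Master Theorem (c < log_b(a), work dominated by leaves), giving O(n^(log_4 35)).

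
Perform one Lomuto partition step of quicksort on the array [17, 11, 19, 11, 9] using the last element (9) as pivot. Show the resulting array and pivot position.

Lomuto partition with pivot = 9:

Initial array: [17, 11, 19, 11, 9]

arr[0]=17 > 9: no swap
arr[1]=11 > 9: no swap
arr[2]=19 > 9: no swap
arr[3]=11 > 9: no swap

Place pivot at position 0: [9, 11, 19, 11, 17]
Pivot position: 0

After partitioning with pivot 9, the array becomes [9, 11, 19, 11, 17]. The pivot is placed at index 0. All elements to the left of the pivot are <= 9, and all elements to the right are > 9.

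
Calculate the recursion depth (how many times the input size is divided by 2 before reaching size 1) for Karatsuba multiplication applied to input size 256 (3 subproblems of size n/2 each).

For divide and conquer with division factor 2:

Problem sizes at each level:
Level 0: 256
Level 1: 128
Level 2: 64
Level 3: 32
Level 4: 16
Level 5: 8
Level 6: 4
Level 7: 2
Level 8: 1

The root is level 0 and the size-1 base case is level 8 (the tree spans levels 0 through 8, i.e. 9 levels counting the root), so the depth is the number of divisions: log_2(256) = 8

The recursion tree depth is log_2(256) = 8. At each level, the problem size is divided by 2, so it takes 8 divisions to reduce to a base case of size 1. The algorithm makes 3 recursive calls at each level.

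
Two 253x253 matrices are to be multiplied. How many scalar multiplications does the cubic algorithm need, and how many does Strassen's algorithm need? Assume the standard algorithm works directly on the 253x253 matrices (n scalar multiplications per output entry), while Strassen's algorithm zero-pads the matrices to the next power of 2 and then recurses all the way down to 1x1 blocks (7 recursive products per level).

Matrix multiplication for 253x253 matrices:

Strassen's algorithm requires power-of-2 dimensions. Pad 253x253 to 256x256 (next power of 2).

Standard algorithm: 253^3 = 16194277 multiplications
Strassen's algorithm: 7^(log2(256)) = 7^8 = 5764801 multiplications
Savings: 16194277 - 5764801 = 10429476 multiplications

Standard: 16194277 multiplications (253^3). Strassen: 5764801 multiplications (7^8, after padding to 256x256). Strassen reduces 8 recursive multiplications to 7 at each level.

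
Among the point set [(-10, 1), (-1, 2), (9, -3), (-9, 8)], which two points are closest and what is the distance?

Computing all pairwise distances among 4 points:

d((-10, 1), (-1, 2)) = 9.0554
d((-10, 1), (9, -3)) = 19.4165
d((-10, 1), (-9, 8)) = 7.0711 <-- minimum
d((-1, 2), (9, -3)) = 11.1803
d((-1, 2), (-9, 8)) = 10.0
d((9, -3), (-9, 8)) = 21.095

Closest pair: (-10, 1) and (-9, 8) with distance 7.0711

The closest pair is (-10, 1) and (-9, 8) with Euclidean distance 7.0711. For 4 points, brute-force pairwise comparison is shown above. For large n, the divide-and-conquer algorithm (sort by x, recurse on halves, check the dividing strip) achieves O(n log n).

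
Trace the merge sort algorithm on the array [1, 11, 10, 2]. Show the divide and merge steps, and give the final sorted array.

Merge sort trace:

Split: [1, 11, 10, 2] -> [1, 11] and [10, 2]
  Split: [1, 11] -> [1] and [11]
  Merge: [1] + [11] -> [1, 11]
  Split: [10, 2] -> [10] and [2]
  Merge: [10] + [2] -> [2, 10]
Merge: [1, 11] + [2, 10] -> [1, 2, 10, 11]

Final sorted array: [1, 2, 10, 11]

The merge sort proceeds by recursively splitting the array and merging sorted halves.
After all merges, the sorted array is [1, 2, 10, 11].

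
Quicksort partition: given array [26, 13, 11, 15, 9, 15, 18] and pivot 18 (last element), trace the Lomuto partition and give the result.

Lomuto partition with pivot = 18:

Initial array: [26, 13, 11, 15, 9, 15, 18]

arr[0]=26 > 18: no swap
arr[1]=13 <= 18: swap with position 0, array becomes [13, 26, 11, 15, 9, 15, 18]
arr[2]=11 <= 18: swap with position 1, array becomes [13, 11, 26, 15, 9, 15, 18]
arr[3]=15 <= 18: swap with position 2, array becomes [13, 11, 15, 26, 9, 15, 18]
arr[4]=9 <= 18: swap with position 3, array becomes [13, 11, 15, 9, 26, 15, 18]
arr[5]=15 <= 18: swap with position 4, array becomes [13, 11, 15, 9, 15, 26, 18]

Place pivot at position 5: [13, 11, 15, 9, 15, 18, 26]
Pivot position: 5

After partitioning with pivot 18, the array becomes [13, 11, 15, 9, 15, 18, 26]. The pivot is placed at index 5. All elements to the left of the pivot are <= 18, and all elements to the right are > 18.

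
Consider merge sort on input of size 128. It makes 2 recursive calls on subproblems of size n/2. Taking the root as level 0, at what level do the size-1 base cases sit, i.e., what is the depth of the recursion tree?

For divide and conquer with division factor 2:

Problem sizes at each level:
Level 0: 128
Level 1: 64
Level 2: 32
Level 3: 16
Level 4: 8
Level 5: 4
Level 6: 2
Level 7: 1

The root is level 0 and the size-1 base case is level 7 (the tree spans levels 0 through 7, i.e. 8 levels counting the root), so the depth is the number of divisions: log_2(128) = 7

The recursion tree depth is log_2(128) = 7. At each level, the problem size is divided by 2, so it takes 7 divisions to reduce to a base case of size 1. The algorithm makes 2 recursive calls at each level.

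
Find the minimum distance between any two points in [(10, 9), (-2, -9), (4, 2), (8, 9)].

Computing all pairwise distances among 4 points:

d((10, 9), (-2, -9)) = 21.6333
d((10, 9), (4, 2)) = 9.2195
d((10, 9), (8, 9)) = 2.0 <-- minimum
d((-2, -9), (4, 2)) = 12.53
d((-2, -9), (8, 9)) = 20.5913
d((4, 2), (8, 9)) = 8.0623

Closest pair: (10, 9) and (8, 9) with distance 2.0

The closest pair is (10, 9) and (8, 9) with Euclidean distance 2.0. For 4 points, brute-force pairwise comparison is shown above. For large n, the divide-and-conquer algorithm (sort by x, recurse on halves, check the dividing strip) achieves O(n log n).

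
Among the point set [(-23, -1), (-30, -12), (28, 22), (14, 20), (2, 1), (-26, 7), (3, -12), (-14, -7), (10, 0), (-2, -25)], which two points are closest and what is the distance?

Computing all pairwise distances among 10 points:

d((-23, -1), (-30, -12)) = 13.0384
d((-23, -1), (28, 22)) = 55.9464
d((-23, -1), (14, 20)) = 42.5441
d((-23, -1), (2, 1)) = 25.0799
d((-23, -1), (-26, 7)) = 8.544
d((-23, -1), (3, -12)) = 28.2312
d((-23, -1), (-14, -7)) = 10.8167
d((-23, -1), (10, 0)) = 33.0151
d((-23, -1), (-2, -25)) = 31.8904
d((-30, -12), (28, 22)) = 67.2309
d((-30, -12), (14, 20)) = 54.4059
d((-30, -12), (2, 1)) = 34.5398
d((-30, -12), (-26, 7)) = 19.4165
d((-30, -12), (3, -12)) = 33.0
d((-30, -12), (-14, -7)) = 16.7631
d((-30, -12), (10, 0)) = 41.7612
d((-30, -12), (-2, -25)) = 30.8707
d((28, 22), (14, 20)) = 14.1421
d((28, 22), (2, 1)) = 33.4215
d((28, 22), (-26, 7)) = 56.0446
d((28, 22), (3, -12)) = 42.2019
d((28, 22), (-14, -7)) = 51.0392
d((28, 22), (10, 0)) = 28.4253
d((28, 22), (-2, -25)) = 55.7584
d((14, 20), (2, 1)) = 22.4722
d((14, 20), (-26, 7)) = 42.0595
d((14, 20), (3, -12)) = 33.8378
d((14, 20), (-14, -7)) = 38.8973
d((14, 20), (10, 0)) = 20.3961
d((14, 20), (-2, -25)) = 47.7598
d((2, 1), (-26, 7)) = 28.6356
d((2, 1), (3, -12)) = 13.0384
d((2, 1), (-14, -7)) = 17.8885
d((2, 1), (10, 0)) = 8.0623 <-- minimum
d((2, 1), (-2, -25)) = 26.3059
d((-26, 7), (3, -12)) = 34.6699
d((-26, 7), (-14, -7)) = 18.4391
d((-26, 7), (10, 0)) = 36.6742
d((-26, 7), (-2, -25)) = 40.0
d((3, -12), (-14, -7)) = 17.72
d((3, -12), (10, 0)) = 13.8924
d((3, -12), (-2, -25)) = 13.9284
d((-14, -7), (10, 0)) = 25.0
d((-14, -7), (-2, -25)) = 21.6333
d((10, 0), (-2, -25)) = 27.7308

Closest pair: (2, 1) and (10, 0) with distance 8.0623

The closest pair is (2, 1) and (10, 0) with Euclidean distance 8.0623. For 10 points, brute-force pairwise comparison is shown above. For large n, the divide-and-conquer algorithm (sort by x, recurse on halves, check the dividing strip) achieves O(n log n).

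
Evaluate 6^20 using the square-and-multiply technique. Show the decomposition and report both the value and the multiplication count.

Computing 6^20 by squaring (build up from 6^1; each line after the first costs one multiplication):

6^1 = 6
6^2 = (6^1)^2 = 6^2 = 36
6^4 = (6^2)^2 = 36^2 = 1296
6^5 = 6 * 6^4 = 6 * 1296 = 7776
6^10 = (6^5)^2 = 7776^2 = 60466176
6^20 = (6^10)^2 = 60466176^2 = 3656158440062976

Result: 3656158440062976
Multiplications needed: 5 (5 lines after 6^1)

6^20 = 3656158440062976. Using exponentiation by squaring, this requires 5 multiplications. The key idea: if the exponent is even, square the half-power; if odd, multiply by the base once.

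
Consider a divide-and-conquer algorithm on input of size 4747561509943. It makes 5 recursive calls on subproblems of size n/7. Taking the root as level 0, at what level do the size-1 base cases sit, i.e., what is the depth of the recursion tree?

For divide and conquer with division factor 7:

Problem sizes at each level:
Level 0: 4747561509943
Level 1: 678223072849
Level 2: 96889010407
Level 3: 13841287201
Level 4: 1977326743
Level 5: 282475249
Level 6: 40353607
Level 7: 5764801
Level 8: 823543
Level 9: 117649
Level 10: 16807
Level 11: 2401
Level 12: 343
Level 13: 49
Level 14: 7
Level 15: 1

The root is level 0 and the size-1 base case is level 15 (the tree spans levels 0 through 15, i.e. 16 levels counting the root), so the depth is the number of divisions: log_7(4747561509943) = 15

The recursion tree depth is log_7(4747561509943) = 15. At each level, the problem size is divided by 7, so it takes 15 divisions to reduce to a base case of size 1. The algorithm makes 5 recursive calls at each level.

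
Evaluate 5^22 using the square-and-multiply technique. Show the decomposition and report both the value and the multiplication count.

Computing 5^22 by squaring (build up from 5^1; each line after the first costs one multiplication):

5^1 = 5
5^2 = (5^1)^2 = 5^2 = 25
5^4 = (5^2)^2 = 25^2 = 625
5^5 = 5 * 5^4 = 5 * 625 = 3125
5^10 = (5^5)^2 = 3125^2 = 9765625
5^11 = 5 * 5^10 = 5 * 9765625 = 48828125
5^22 = (5^11)^2 = 48828125^2 = 2384185791015625

Result: 2384185791015625
Multiplications needed: 6 (6 lines after 5^1)

5^22 = 2384185791015625. Using exponentiation by squaring, this requires 6 multiplications. The key idea: if the exponent is even, square the half-power; if odd, multiply by the base once.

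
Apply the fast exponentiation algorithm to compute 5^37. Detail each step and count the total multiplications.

Computing 5^37 by squaring (build up from 5^1; each line after the first costs one multiplication):

5^1 = 5
5^2 = (5^1)^2 = 5^2 = 25
5^4 = (5^2)^2 = 25^2 = 625
5^8 = (5^4)^2 = 625^2 = 390625
5^9 = 5 * 5^8 = 5 * 390625 = 1953125
5^18 = (5^9)^2 = 1953125^2 = 3814697265625
5^36 = (5^18)^2 = 3814697265625^2 = 14551915228366851806640625
5^37 = 5 * 5^36 = 5 * 14551915228366851806640625 = 72759576141834259033203125

Result: 72759576141834259033203125
Multiplications needed: 7 (7 lines after 5^1)

5^37 = 72759576141834259033203125. Using exponentiation by squaring, this requires 7 multiplications. The key idea: if the exponent is even, square the half-power; if odd, multiply by the base once.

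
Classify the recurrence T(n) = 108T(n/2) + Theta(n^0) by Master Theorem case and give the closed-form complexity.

Master Theorem for T(n) = 108T(n/2) + O(n^0):

a = 108, b = 2, c = 0
log_b(a) = log_2(108) = 6.7549

Case 1: c = 0 < log_2(108) = 6.7549
T(n) = O(n^(log_2 108))

For T(n) = 108T(n/2) + O(n^0): log_2(108) = 6.7549. This is Case 1 of the Master Theorem (c < log_b(a), work dominated by leaves), giving O(n^(log_2 108)).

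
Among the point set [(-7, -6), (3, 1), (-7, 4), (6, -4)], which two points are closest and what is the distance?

Computing all pairwise distances among 4 points:

d((-7, -6), (3, 1)) = 12.2066
d((-7, -6), (-7, 4)) = 10.0
d((-7, -6), (6, -4)) = 13.1529
d((3, 1), (-7, 4)) = 10.4403
d((3, 1), (6, -4)) = 5.831 <-- minimum
d((-7, 4), (6, -4)) = 15.2643

Closest pair: (3, 1) and (6, -4) with distance 5.831

The closest pair is (3, 1) and (6, -4) with Euclidean distance 5.831. For 4 points, brute-force pairwise comparison is shown above. For large n, the divide-and-conquer algorithm (sort by x, recurse on halves, check the dividing strip) achieves O(n log n).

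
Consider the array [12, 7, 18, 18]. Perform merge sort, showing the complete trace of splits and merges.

Merge sort trace:

Split: [12, 7, 18, 18] -> [12, 7] and [18, 18]
  Split: [12, 7] -> [12] and [7]
  Merge: [12] + [7] -> [7, 12]
  Split: [18, 18] -> [18] and [18]
  Merge: [18] + [18] -> [18, 18]
Merge: [7, 12] + [18, 18] -> [7, 12, 18, 18]

Final sorted array: [7, 12, 18, 18]

The merge sort proceeds by recursively splitting the array and merging sorted halves.
After all merges, the sorted array is [7, 12, 18, 18].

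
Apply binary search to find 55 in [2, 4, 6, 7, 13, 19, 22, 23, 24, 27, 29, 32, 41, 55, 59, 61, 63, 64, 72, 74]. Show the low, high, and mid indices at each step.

Binary search for 55 in [2, 4, 6, 7, 13, 19, 22, 23, 24, 27, 29, 32, 41, 55, 59, 61, 63, 64, 72, 74]:

lo=0, hi=19, mid=9, arr[mid]=27 -> 27 < 55, search right half
lo=10, hi=19, mid=14, arr[mid]=59 -> 59 > 55, search left half
lo=10, hi=13, mid=11, arr[mid]=32 -> 32 < 55, search right half
lo=12, hi=13, mid=12, arr[mid]=41 -> 41 < 55, search right half
lo=13, hi=13, mid=13, arr[mid]=55 -> Found target at index 13!

Binary search finds 55 at index 13 after 5 comparisons. The search repeatedly halves the search space by comparing with the middle element.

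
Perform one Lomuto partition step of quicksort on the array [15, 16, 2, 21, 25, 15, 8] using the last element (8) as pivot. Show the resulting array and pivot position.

Lomuto partition with pivot = 8:

Initial array: [15, 16, 2, 21, 25, 15, 8]

arr[0]=15 > 8: no swap
arr[1]=16 > 8: no swap
arr[2]=2 <= 8: swap with position 0, array becomes [2, 16, 15, 21, 25, 15, 8]
arr[3]=21 > 8: no swap
arr[4]=25 > 8: no swap
arr[5]=15 > 8: no swap

Place pivot at position 1: [2, 8, 15, 21, 25, 15, 16]
Pivot position: 1

After partitioning with pivot 8, the array becomes [2, 8, 15, 21, 25, 15, 16]. The pivot is placed at index 1. All elements to the left of the pivot are <= 8, and all elements to the right are > 8.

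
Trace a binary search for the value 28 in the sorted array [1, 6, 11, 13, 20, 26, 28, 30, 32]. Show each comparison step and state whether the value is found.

Binary search for 28 in [1, 6, 11, 13, 20, 26, 28, 30, 32]:

lo=0, hi=8, mid=4, arr[mid]=20 -> 20 < 28, search right half
lo=5, hi=8, mid=6, arr[mid]=28 -> Found target at index 6!

Binary search finds 28 at index 6 after 2 comparisons. The search repeatedly halves the search space by comparing with the middle element.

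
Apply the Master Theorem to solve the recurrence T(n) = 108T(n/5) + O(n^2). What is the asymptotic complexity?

Master Theorem for T(n) = 108T(n/5) + O(n^2):

a = 108, b = 5, c = 2
log_b(a) = log_5(108) = 2.9092

Case 1: c = 2 < log_5(108) = 2.9092
T(n) = O(n^(log_5 108))

For T(n) = 108T(n/5) + O(n^2): log_5(108) = 2.9092. This is Case 1 of the Master Theorem (c < log_b(a), work dominated by leaves), giving O(n^(log_5 108)).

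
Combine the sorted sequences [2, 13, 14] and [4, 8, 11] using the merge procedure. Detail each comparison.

Merging process:

Compare 2 vs 4: take 2 from left. Merged: [2]
Compare 13 vs 4: take 4 from right. Merged: [2, 4]
Compare 13 vs 8: take 8 from right. Merged: [2, 4, 8]
Compare 13 vs 11: take 11 from right. Merged: [2, 4, 8, 11]
Append remaining from left: [13, 14]. Merged: [2, 4, 8, 11, 13, 14]

Final merged array: [2, 4, 8, 11, 13, 14]
Total comparisons: 4

The merged array is [2, 4, 8, 11, 13, 14], requiring 4 comparisons. The merge step runs in O(n) time where n is the total number of elements.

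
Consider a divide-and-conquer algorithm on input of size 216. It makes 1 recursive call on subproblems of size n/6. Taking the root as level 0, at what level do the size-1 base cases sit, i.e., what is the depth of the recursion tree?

For divide and conquer with division factor 6:

Problem sizes at each level:
Level 0: 216
Level 1: 36
Level 2: 6
Level 3: 1

The root is level 0 and the size-1 base case is level 3 (the tree spans levels 0 through 3, i.e. 4 levels counting the root), so the depth is the number of divisions: log_6(216) = 3

The recursion tree depth is log_6(216) = 3. At each level, the problem size is divided by 6, so it takes 3 divisions to reduce to a base case of size 1. The algorithm makes 1 recursive call at each level.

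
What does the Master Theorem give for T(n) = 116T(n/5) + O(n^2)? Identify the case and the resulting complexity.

Master Theorem for T(n) = 116T(n/5) + O(n^2):

a = 116, b = 5, c = 2
log_b(a) = log_5(116) = 2.9536

Case 1: c = 2 < log_5(116) = 2.9536
T(n) = O(n^(log_5 116))

For T(n) = 116T(n/5) + O(n^2): log_5(116) = 2.9536. This is Case 1 of the Master Theorem (c < log_b(a), work dominated by leaves), giving O(n^(log_5 116)).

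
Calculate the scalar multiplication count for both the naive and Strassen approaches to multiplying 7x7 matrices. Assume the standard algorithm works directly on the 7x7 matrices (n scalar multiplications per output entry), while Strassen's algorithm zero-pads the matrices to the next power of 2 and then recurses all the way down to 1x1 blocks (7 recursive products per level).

Matrix multiplication for 7x7 matrices:

Strassen's algorithm requires power-of-2 dimensions. Pad 7x7 to 8x8 (next power of 2).

Standard algorithm: 7^3 = 343 multiplications
Strassen's algorithm: 7^(log2(8)) = 7^3 = 343 multiplications
Savings: 343 - 343 = 0 multiplications

Standard: 343 multiplications (7^3). Strassen: 343 multiplications (7^3, after padding to 8x8). Strassen reduces 8 recursive multiplications to 7 at each level.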